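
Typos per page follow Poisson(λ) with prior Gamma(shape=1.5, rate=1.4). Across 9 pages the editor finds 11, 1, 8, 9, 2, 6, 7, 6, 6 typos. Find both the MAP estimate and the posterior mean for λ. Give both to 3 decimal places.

Σ counts = 56. Posterior: Gamma(shape = 1.5+56 = 57.5, rate = 1.4+9 = 10.4).
Mode = (α−1)/β = 56.5/10.4 = 5.433.
Mean = α/β = 57.5/10.4 = 5.529.

MAP = 5.433, posterior mean = 5.529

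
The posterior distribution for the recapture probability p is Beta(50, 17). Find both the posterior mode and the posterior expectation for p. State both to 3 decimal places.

posterior mode = 0.754, posterior expectation = 0.746

Mode = (50−1)/(50+17−2) = 49/65 = 0.754.
Mean = 50/(50+17) = 50/67 = 0.746.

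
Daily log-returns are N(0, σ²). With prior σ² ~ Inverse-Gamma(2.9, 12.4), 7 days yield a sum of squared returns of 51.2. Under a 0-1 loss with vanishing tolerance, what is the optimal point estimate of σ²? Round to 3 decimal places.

Posterior: Inverse-Gamma(shape = 2.9+7/2 = 6.4, scale = 12.4+51.2/2 = 38.0).
Mode = β/(α+1) = 38.0/7.4 = 5.135.
Mean = β/(α−1) = 38.0/5.4 = 7.037.
This is the posterior mode — the MAP estimate.

5.135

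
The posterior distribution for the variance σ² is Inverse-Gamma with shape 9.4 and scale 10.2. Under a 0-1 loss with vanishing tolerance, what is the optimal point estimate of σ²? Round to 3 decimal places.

Mode = β/(α+1) = 10.2/10.4 = 0.981.
Mean = β/(α−1) = 10.2/8.4 = 1.214.
This is the posterior mode — the MAP estimate.

0.981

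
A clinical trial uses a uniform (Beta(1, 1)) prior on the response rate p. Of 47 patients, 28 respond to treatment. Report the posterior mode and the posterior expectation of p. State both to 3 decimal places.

MAP = 0.596, posterior mean = 0.592

Posterior: Beta(1+28, 1+19) = Beta(29, 20).
Mode = (29−1)/(29+20−2) = 28/47 = 0.596.
With a flat prior the MAP equals the MLE, 28/47.
Mean = 29/(29+20) = 29/49 = 0.592.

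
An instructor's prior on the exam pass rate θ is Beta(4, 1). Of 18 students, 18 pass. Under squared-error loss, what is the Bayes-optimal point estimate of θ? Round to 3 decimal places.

Posterior: Beta(4+18, 1+0) = Beta(22, 1).
Since β = 1 ≤ 1 and α > 1, the Beta density is monotone increasing on [0,1]; the mode is at 1.
Mean = 22/(22+1) = 0.957.
Squared-error loss ⇒ the optimal estimator is the posterior mean.

0.957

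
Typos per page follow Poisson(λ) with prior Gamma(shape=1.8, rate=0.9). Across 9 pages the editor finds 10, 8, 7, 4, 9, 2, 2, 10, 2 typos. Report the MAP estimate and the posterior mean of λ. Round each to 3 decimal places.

Σ counts = 54. Posterior: Gamma(shape = 1.8+54 = 55.8, rate = 0.9+9 = 9.9).
Mode = (α−1)/β = 54.8/9.9 = 5.535.
Mean = α/β = 55.8/9.9 = 5.636.

MAP estimate = 5.535, posterior mean = 5.636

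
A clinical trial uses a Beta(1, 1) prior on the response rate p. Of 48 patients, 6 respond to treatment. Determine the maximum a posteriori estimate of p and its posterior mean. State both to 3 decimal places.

Posterior: Beta(1+6, 1+42) = Beta(7, 43).
Mode = (7−1)/(7+43−2) = 6/48 = 0.125.
With a flat prior the MAP equals the MLE, 6/48.
Mean = 7/(7+43) = 7/50 = 0.140.
The posterior is right-skewed, so the mean exceeds the mode.

MAP: 0.125. Posterior mean: 0.140.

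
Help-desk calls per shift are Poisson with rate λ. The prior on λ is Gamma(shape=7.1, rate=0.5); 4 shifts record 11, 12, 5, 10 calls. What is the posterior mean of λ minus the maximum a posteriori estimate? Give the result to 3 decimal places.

0.222

Σ counts = 38. Posterior: Gamma(shape = 7.1+38 = 45.1, rate = 0.5+4 = 4.5).
Mode = (α−1)/β = 44.1/4.5 = 9.800.
Mean = α/β = 45.1/4.5 = 10.022.
Difference = 10.022 − 9.800 = 0.222.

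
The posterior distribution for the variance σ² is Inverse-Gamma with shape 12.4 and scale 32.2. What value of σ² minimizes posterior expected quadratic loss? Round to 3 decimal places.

2.825

Mode = β/(α+1) = 32.2/13.4 = 2.403.
Mean = β/(α−1) = 32.2/11.4 = 2.825.
Quadratic loss ⇒ the optimal estimator is the posterior mean.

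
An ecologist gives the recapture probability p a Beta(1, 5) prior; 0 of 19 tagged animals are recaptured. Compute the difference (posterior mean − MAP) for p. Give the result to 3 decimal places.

0.040

Posterior: Beta(1+0, 5+19) = Beta(1, 24).
Since α = 1 ≤ 1 and β > 1, the Beta density is monotone decreasing on [0,1]; the mode is at 0.
Mean = 1/(1+24) = 0.040.
Difference = 0.040 − 0.000 = 0.040.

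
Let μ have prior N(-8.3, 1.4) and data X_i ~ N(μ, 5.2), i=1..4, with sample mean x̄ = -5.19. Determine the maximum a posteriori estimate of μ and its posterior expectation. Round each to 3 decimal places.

Posterior for μ is Normal. Precision-weighted mean: (1/1.4·-8.3 + 4/5.2·-5.19) / (1/1.4 + 4/5.2) = -6.687.
A Normal posterior is symmetric, so mode = mean.

MAP: -6.687. Posterior mean: -6.687.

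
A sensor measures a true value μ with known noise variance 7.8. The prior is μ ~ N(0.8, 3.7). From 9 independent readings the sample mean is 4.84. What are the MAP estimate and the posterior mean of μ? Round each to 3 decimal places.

Posterior for μ is Normal. Precision-weighted mean: (1/3.7·0.8 + 9/7.8·4.84) / (1/3.7 + 9/7.8) = 4.073.
A Normal posterior is symmetric, so mode = mean.

MAP = 4.073, posterior mean = 4.073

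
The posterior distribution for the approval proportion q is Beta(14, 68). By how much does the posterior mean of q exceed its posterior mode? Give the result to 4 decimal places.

0.0082

Mode = (14−1)/(14+68−2) = 13/80 = 0.1625.
Mean = 14/(14+68) = 14/82 = 0.1707.
Difference = 0.1707 − 0.1625 = 0.0082.
Right-skewed posterior ⇒ mode < mean.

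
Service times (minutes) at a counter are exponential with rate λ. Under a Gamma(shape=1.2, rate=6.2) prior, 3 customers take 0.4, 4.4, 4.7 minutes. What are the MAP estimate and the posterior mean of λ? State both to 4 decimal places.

MAP estimate = 0.2038, posterior mean = 0.2675

Σ times = 9.5. Posterior: Gamma(shape = 1.2+3 = 4.2, rate = 6.2+9.5 = 15.7).
Mode = (α−1)/β = 3.2/15.7 = 0.2038.
Mean = α/β = 4.2/15.7 = 0.2675.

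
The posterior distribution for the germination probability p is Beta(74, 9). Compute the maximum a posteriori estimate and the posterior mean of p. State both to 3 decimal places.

Mode = (74−1)/(74+9−2) = 73/81 = 0.901.
Mean = 74/(74+9) = 74/83 = 0.892.

MAP = 0.901; posterior mean = 0.892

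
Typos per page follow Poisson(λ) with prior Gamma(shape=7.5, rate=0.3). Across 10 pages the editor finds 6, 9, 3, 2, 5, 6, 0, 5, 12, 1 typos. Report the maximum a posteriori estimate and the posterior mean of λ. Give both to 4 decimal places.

maximum a posteriori estimate = 5.3883, posterior mean = 5.4854

Σ counts = 49. Posterior: Gamma(shape = 7.5+49 = 56.5, rate = 0.3+10 = 10.3).
Mode = (α−1)/β = 55.5/10.3 = 5.3883.
Mean = α/β = 56.5/10.3 = 5.4854.
The mean is pulled above the mode by the posterior's right skew.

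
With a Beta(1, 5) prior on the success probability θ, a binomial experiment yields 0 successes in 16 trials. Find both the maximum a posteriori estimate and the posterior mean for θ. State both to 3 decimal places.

Posterior: Beta(1+0, 5+16) = Beta(1, 21).
Since α = 1 ≤ 1 and β > 1, the Beta density is monotone decreasing on [0,1]; the mode is at 0.
Mean = 1/(1+21) = 0.045.

MAP = 0.000, posterior mean = 0.045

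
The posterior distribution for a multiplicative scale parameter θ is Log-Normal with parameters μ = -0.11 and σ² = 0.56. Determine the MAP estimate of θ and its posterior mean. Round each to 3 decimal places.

Mode = exp(μ − σ²) = exp(-0.67) = 0.512.
Mean = exp(μ + σ²/2) = exp(0.170) = 1.185.

MAP: 0.512. Posterior mean: 1.185.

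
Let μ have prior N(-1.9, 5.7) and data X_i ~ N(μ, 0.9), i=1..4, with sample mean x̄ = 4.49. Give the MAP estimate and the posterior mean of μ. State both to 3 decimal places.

MAP = 4.247, posterior mean = 4.247

Posterior for μ is Normal. Precision-weighted mean: (1/5.7·-1.9 + 4/0.9·4.49) / (1/5.7 + 4/0.9) = 4.247.
A Normal posterior is symmetric, so mode = mean.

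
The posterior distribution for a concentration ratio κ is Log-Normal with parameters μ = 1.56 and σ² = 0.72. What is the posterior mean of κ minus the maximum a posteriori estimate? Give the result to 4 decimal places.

Mode = exp(μ − σ²) = exp(0.84) = 2.3164.
Mean = exp(μ + σ²/2) = exp(1.920) = 6.8210.
Difference = 6.8210 − 2.3164 = 4.5046.
The posterior is right-skewed, so the mean exceeds the mode.

4.5046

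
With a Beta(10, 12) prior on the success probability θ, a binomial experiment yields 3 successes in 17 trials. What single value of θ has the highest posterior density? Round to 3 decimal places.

0.324

Posterior: Beta(10+3, 12+14) = Beta(13, 26).
Mode = (13−1)/(13+26−2) = 12/37 = 0.324.
Mean = 13/(13+26) = 13/39 = 0.333.
This is the posterior mode — the MAP estimate.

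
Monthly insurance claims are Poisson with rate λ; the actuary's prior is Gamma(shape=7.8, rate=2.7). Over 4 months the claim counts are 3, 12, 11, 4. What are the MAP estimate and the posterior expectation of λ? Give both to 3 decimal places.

Σ counts = 30. Posterior: Gamma(shape = 7.8+30 = 37.8, rate = 2.7+4 = 6.7).
Mode = (α−1)/β = 36.8/6.7 = 5.493.
Mean = α/β = 37.8/6.7 = 5.642.
Right-skewed posterior ⇒ mode < mean.

MAP: 5.493. Posterior mean: 5.642.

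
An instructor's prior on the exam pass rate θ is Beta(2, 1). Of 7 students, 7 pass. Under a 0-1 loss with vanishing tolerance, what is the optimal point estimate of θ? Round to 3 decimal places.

Posterior: Beta(2+7, 1+0) = Beta(9, 1).
Since β = 1 ≤ 1 and α > 1, the Beta density is monotone increasing on [0,1]; the mode is at 1.
Mean = 9/(9+1) = 0.900.
This is the posterior mode — the MAP estimate.

1.000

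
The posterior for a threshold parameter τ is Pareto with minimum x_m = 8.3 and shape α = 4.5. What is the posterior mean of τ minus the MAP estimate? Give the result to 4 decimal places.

The Pareto density is strictly decreasing on [x_m, ∞), so the mode is x_m = 8.3000.
Mean = α·x_m/(α−1) = 4.5·8.3/3.5 = 10.6714.
Difference = 10.6714 − 8.3000 = 2.3714.

2.3714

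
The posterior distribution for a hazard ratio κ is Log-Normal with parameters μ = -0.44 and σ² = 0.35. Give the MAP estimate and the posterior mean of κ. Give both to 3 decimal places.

κ_MAP = 0.454, E[κ|data] = 0.767

Mode = exp(μ − σ²) = exp(-0.79) = 0.454.
Mean = exp(μ + σ²/2) = exp(-0.265) = 0.767.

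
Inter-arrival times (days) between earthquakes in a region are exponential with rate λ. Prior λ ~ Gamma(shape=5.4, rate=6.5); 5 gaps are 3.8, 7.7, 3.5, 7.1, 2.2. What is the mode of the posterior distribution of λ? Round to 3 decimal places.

Σ times = 24.3. Posterior: Gamma(shape = 5.4+5 = 10.4, rate = 6.5+24.3 = 30.8).
Mode = (α−1)/β = 9.4/30.8 = 0.305.
Mean = α/β = 10.4/30.8 = 0.338.
This is the posterior mode — the MAP estimate.

0.305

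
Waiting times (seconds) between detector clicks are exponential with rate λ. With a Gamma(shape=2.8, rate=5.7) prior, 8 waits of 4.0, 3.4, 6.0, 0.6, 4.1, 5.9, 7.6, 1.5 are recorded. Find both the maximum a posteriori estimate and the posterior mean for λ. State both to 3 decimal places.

MAP: 0.253. Posterior mean: 0.278.

Σ times = 33.1. Posterior: Gamma(shape = 2.8+8 = 10.8, rate = 5.7+33.1 = 38.8).
Mode = (α−1)/β = 9.8/38.8 = 0.253.
Mean = α/β = 10.8/38.8 = 0.278.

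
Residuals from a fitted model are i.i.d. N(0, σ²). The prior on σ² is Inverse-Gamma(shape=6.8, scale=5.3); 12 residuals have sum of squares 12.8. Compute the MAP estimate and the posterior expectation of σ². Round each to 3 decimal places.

MAP = 0.848; posterior mean = 0.992

Posterior: Inverse-Gamma(shape = 6.8+12/2 = 12.8, scale = 5.3+12.8/2 = 11.7).
Mode = β/(α+1) = 11.7/13.8 = 0.848.
Mean = β/(α−1) = 11.7/11.8 = 0.992.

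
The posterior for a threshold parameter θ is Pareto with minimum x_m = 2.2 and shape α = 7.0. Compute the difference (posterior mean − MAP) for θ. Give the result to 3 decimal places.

The Pareto density is strictly decreasing on [x_m, ∞), so the mode is x_m = 2.200.
Mean = α·x_m/(α−1) = 7.0·2.2/6.0 = 2.567.
Difference = 2.567 − 2.200 = 0.367.

0.367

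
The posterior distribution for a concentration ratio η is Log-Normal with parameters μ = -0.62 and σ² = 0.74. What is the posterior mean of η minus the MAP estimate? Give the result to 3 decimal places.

0.522

Mode = exp(μ − σ²) = exp(-1.36) = 0.257.
Mean = exp(μ + σ²/2) = exp(-0.250) = 0.779.
Difference = 0.779 − 0.257 = 0.522.
The posterior is right-skewed, so the mean exceeds the mode.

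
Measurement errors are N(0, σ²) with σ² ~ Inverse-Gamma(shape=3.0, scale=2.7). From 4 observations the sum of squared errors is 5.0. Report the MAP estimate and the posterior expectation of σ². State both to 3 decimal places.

Posterior: Inverse-Gamma(shape = 3.0+4/2 = 5.0, scale = 2.7+5.0/2 = 5.2).
Mode = β/(α+1) = 5.2/6.0 = 0.867.
Mean = β/(α−1) = 5.2/4.0 = 1.300.
Mean > mode: the posterior has a right tail.

MAP = 0.867; posterior mean = 1.300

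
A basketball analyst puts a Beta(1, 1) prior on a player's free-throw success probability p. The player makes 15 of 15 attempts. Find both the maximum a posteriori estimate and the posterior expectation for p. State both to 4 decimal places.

MAP = 1.0000; posterior mean = 0.9412

Posterior: Beta(1+15, 1+0) = Beta(16, 1).
Since β = 1 ≤ 1 and α > 1, the Beta density is monotone increasing on [0,1]; the mode is at 1.
Mean = 16/(16+1) = 0.9412.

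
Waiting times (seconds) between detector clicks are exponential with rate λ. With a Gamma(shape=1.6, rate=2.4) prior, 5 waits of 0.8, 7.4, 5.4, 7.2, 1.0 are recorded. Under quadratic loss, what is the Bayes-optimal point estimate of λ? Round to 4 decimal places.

0.2727

Σ times = 21.8. Posterior: Gamma(shape = 1.6+5 = 6.6, rate = 2.4+21.8 = 24.2).
Mode = (α−1)/β = 5.6/24.2 = 0.2314.
Mean = α/β = 6.6/24.2 = 0.2727.
Quadratic loss ⇒ the optimal estimator is the posterior mean.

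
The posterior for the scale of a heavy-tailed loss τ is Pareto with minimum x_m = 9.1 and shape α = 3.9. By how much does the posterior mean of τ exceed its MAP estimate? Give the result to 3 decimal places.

The Pareto density is strictly decreasing on [x_m, ∞), so the mode is x_m = 9.100.
Mean = α·x_m/(α−1) = 3.9·9.1/2.9 = 12.238.
Difference = 12.238 − 9.100 = 3.138.

3.138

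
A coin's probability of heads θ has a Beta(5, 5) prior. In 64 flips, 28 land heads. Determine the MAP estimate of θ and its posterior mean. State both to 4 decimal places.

MAP estimate = 0.4444, posterior mean = 0.4459

Posterior: Beta(5+28, 5+36) = Beta(33, 41).
Mode = (33−1)/(33+41−2) = 32/72 = 0.4444.
Mean = 33/(33+41) = 33/74 = 0.4459.
Mean > mode: the posterior has a right tail.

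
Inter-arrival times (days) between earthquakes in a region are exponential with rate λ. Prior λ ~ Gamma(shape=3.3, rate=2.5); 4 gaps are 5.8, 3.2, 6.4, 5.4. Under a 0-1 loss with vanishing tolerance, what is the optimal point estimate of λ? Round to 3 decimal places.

Σ times = 20.8. Posterior: Gamma(shape = 3.3+4 = 7.3, rate = 2.5+20.8 = 23.3).
Mode = (α−1)/β = 6.3/23.3 = 0.270.
Mean = α/β = 7.3/23.3 = 0.313.
This is the posterior mode — the MAP estimate.

0.270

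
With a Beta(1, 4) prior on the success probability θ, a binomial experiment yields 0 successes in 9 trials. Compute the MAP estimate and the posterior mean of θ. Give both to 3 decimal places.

Posterior: Beta(1+0, 4+9) = Beta(1, 13).
Since α = 1 ≤ 1 and β > 1, the Beta density is monotone decreasing on [0,1]; the mode is at 0.
Mean = 1/(1+13) = 0.071.
Mean > mode: the posterior has a right tail.

θ_MAP = 0.000, E[θ|data] = 0.071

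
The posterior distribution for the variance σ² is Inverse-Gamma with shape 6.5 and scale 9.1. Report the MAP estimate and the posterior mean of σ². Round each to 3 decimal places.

Mode = β/(α+1) = 9.1/7.5 = 1.213.
Mean = β/(α−1) = 9.1/5.5 = 1.655.
Mean > mode: the posterior has a right tail.

MAP = 1.213; posterior mean = 1.655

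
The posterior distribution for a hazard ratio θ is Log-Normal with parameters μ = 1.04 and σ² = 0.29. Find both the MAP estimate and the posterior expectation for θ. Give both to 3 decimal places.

MAP = 2.117; posterior mean = 3.271

Mode = exp(μ − σ²) = exp(0.75) = 2.117.
Mean = exp(μ + σ²/2) = exp(1.185) = 3.271.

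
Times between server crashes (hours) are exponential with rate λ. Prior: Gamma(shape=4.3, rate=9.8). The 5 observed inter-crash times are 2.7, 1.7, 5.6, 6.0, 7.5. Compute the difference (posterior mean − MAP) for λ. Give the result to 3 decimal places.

0.030

Σ times = 23.5. Posterior: Gamma(shape = 4.3+5 = 9.3, rate = 9.8+23.5 = 33.3).
Mode = (α−1)/β = 8.3/33.3 = 0.249.
Mean = α/β = 9.3/33.3 = 0.279.
Difference = 0.279 − 0.249 = 0.030.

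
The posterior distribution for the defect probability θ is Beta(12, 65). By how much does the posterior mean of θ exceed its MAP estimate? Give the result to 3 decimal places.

0.009

Mode = (12−1)/(12+65−2) = 11/75 = 0.147.
Mean = 12/(12+65) = 12/77 = 0.156.
Difference = 0.156 − 0.147 = 0.009.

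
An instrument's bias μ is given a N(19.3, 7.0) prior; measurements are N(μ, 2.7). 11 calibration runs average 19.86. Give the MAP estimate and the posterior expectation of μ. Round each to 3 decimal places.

μ_MAP = 19.841, E[μ|data] = 19.841

Posterior for μ is Normal. Precision-weighted mean: (1/7.0·19.3 + 11/2.7·19.86) / (1/7.0 + 11/2.7) = 19.841.
A Normal posterior is symmetric, so mode = mean.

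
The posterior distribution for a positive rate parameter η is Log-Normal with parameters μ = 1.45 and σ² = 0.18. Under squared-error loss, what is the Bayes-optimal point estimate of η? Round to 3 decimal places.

4.665

Mode = exp(μ − σ²) = exp(1.27) = 3.561.
Mean = exp(μ + σ²/2) = exp(1.540) = 4.665.
Squared-error loss ⇒ the optimal estimator is the posterior mean.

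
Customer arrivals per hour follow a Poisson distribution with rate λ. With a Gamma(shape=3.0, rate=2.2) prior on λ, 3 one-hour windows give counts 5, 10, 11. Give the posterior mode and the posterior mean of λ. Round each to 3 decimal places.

Σ counts = 26. Posterior: Gamma(shape = 3.0+26 = 29.0, rate = 2.2+3 = 5.2).
Mode = (α−1)/β = 28.0/5.2 = 5.385.
Mean = α/β = 29.0/5.2 = 5.577.
The mean is pulled above the mode by the posterior's right skew.

λ_MAP = 5.385, E[λ|data] = 5.577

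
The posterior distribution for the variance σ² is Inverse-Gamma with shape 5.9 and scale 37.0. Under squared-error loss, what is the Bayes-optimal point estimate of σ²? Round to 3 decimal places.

Mode = β/(α+1) = 37.0/6.9 = 5.362.
Mean = β/(α−1) = 37.0/4.9 = 7.551.
Squared-error loss ⇒ the optimal estimator is the posterior mean.

7.551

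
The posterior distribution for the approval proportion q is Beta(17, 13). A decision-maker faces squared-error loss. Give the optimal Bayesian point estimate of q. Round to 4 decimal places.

0.5667

Mode = (17−1)/(17+13−2) = 16/28 = 0.5714.
Mean = 17/(17+13) = 17/30 = 0.5667.
Squared-error loss ⇒ the optimal estimator is the posterior mean.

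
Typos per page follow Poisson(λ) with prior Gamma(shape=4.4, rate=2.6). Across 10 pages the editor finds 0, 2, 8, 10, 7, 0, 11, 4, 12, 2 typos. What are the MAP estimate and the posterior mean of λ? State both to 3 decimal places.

MAP: 4.714. Posterior mean: 4.794.

Σ counts = 56. Posterior: Gamma(shape = 4.4+56 = 60.4, rate = 2.6+10 = 12.6).
Mode = (α−1)/β = 59.4/12.6 = 4.714.
Mean = α/β = 60.4/12.6 = 4.794.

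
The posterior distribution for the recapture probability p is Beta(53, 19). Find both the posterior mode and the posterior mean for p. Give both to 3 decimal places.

p_MAP = 0.743, E[p|data] = 0.736

Mode = (53−1)/(53+19−2) = 52/70 = 0.743.
Mean = 53/(53+19) = 53/72 = 0.736.
Left-skewed posterior ⇒ mean < mode.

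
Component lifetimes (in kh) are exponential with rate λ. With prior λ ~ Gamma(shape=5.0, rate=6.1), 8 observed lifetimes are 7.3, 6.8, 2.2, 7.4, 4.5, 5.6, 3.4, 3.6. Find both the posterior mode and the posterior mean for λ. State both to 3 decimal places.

Σ times = 40.8. Posterior: Gamma(shape = 5.0+8 = 13.0, rate = 6.1+40.8 = 46.9).
Mode = (α−1)/β = 12.0/46.9 = 0.256.
Mean = α/β = 13.0/46.9 = 0.277.

posterior mode = 0.256, posterior mean = 0.277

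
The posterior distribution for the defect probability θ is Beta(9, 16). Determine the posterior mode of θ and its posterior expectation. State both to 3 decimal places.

MAP = 0.348, posterior mean = 0.360

Mode = (9−1)/(9+16−2) = 8/23 = 0.348.
Mean = 9/(9+16) = 9/25 = 0.360.
Right-skewed posterior ⇒ mode < mean.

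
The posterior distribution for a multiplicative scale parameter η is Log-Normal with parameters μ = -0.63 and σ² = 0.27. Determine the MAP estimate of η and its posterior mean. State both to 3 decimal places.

MAP = 0.407; posterior mean = 0.610

Mode = exp(μ − σ²) = exp(-0.90) = 0.407.
Mean = exp(μ + σ²/2) = exp(-0.495) = 0.610.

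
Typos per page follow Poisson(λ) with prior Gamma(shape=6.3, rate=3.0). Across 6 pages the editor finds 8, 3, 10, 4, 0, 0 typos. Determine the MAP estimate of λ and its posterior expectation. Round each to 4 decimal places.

MAP = 3.3667, posterior mean = 3.4778

Σ counts = 25. Posterior: Gamma(shape = 6.3+25 = 31.3, rate = 3.0+6 = 9.0).
Mode = (α−1)/β = 30.3/9.0 = 3.3667.
Mean = α/β = 31.3/9.0 = 3.4778.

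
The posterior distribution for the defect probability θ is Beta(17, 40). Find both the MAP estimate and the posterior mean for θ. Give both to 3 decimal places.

Mode = (17−1)/(17+40−2) = 16/55 = 0.291.
Mean = 17/(17+40) = 17/57 = 0.298.
Mean > mode: the posterior has a right tail.

θ_MAP = 0.291, E[θ|data] = 0.298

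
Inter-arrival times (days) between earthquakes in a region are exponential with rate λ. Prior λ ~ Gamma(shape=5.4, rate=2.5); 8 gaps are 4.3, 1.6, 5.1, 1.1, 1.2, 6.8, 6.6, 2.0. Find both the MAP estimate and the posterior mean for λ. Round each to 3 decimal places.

MAP = 0.397; posterior mean = 0.429

Σ times = 28.7. Posterior: Gamma(shape = 5.4+8 = 13.4, rate = 2.5+28.7 = 31.2).
Mode = (α−1)/β = 12.4/31.2 = 0.397.
Mean = α/β = 13.4/31.2 = 0.429.
Mean > mode: the posterior has a right tail.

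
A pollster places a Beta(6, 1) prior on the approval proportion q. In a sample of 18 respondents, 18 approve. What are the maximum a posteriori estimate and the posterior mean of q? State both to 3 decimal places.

Posterior: Beta(6+18, 1+0) = Beta(24, 1).
Since β = 1 ≤ 1 and α > 1, the Beta density is monotone increasing on [0,1]; the mode is at 1.
Mean = 24/(24+1) = 0.960.
The posterior is left-skewed, so the mode exceeds the mean.

MAP = 1.000; posterior mean = 0.960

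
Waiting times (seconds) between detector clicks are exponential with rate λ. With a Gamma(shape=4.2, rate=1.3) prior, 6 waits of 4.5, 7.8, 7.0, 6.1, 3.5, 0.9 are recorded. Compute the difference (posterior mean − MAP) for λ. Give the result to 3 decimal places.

0.032

Σ times = 29.8. Posterior: Gamma(shape = 4.2+6 = 10.2, rate = 1.3+29.8 = 31.1).
Mode = (α−1)/β = 9.2/31.1 = 0.296.
Mean = α/β = 10.2/31.1 = 0.328.
Difference = 0.328 − 0.296 = 0.032.
Right-skewed posterior ⇒ mode < mean.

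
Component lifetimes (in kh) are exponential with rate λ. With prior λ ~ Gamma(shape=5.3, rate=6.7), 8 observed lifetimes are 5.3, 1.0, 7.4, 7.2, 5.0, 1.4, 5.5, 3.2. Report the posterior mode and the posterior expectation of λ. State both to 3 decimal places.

MAP = 0.288; posterior mean = 0.311

Σ times = 36.0. Posterior: Gamma(shape = 5.3+8 = 13.3, rate = 6.7+36.0 = 42.7).
Mode = (α−1)/β = 12.3/42.7 = 0.288.
Mean = α/β = 13.3/42.7 = 0.311.
The mean is pulled above the mode by the posterior's right skew.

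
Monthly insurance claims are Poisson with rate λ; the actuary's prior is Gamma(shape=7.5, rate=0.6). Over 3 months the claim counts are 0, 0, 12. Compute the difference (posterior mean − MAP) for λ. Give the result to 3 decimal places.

0.278

Σ counts = 12. Posterior: Gamma(shape = 7.5+12 = 19.5, rate = 0.6+3 = 3.6).
Mode = (α−1)/β = 18.5/3.6 = 5.139.
Mean = α/β = 19.5/3.6 = 5.417.
Difference = 5.417 − 5.139 = 0.278.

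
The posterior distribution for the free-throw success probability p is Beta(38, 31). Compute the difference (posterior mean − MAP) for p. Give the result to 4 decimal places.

-0.0015

Mode = (38−1)/(38+31−2) = 37/67 = 0.5522.
Mean = 38/(38+31) = 38/69 = 0.5507.
Difference = 0.5507 − 0.5522 = -0.0015.
Left-skewed posterior ⇒ mean < mode.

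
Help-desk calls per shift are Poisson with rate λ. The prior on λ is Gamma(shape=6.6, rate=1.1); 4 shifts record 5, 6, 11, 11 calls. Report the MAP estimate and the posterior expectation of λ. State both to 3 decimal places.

Σ counts = 33. Posterior: Gamma(shape = 6.6+33 = 39.6, rate = 1.1+4 = 5.1).
Mode = (α−1)/β = 38.6/5.1 = 7.569.
Mean = α/β = 39.6/5.1 = 7.765.

MAP = 7.569; posterior mean = 7.765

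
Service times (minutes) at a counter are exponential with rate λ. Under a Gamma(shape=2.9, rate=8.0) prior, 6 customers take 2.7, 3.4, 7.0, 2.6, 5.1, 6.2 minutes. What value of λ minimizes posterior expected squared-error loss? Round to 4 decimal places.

0.2543

Σ times = 27.0. Posterior: Gamma(shape = 2.9+6 = 8.9, rate = 8.0+27.0 = 35.0).
Mode = (α−1)/β = 7.9/35.0 = 0.2257.
Mean = α/β = 8.9/35.0 = 0.2543.
Squared-error loss ⇒ the optimal estimator is the posterior mean.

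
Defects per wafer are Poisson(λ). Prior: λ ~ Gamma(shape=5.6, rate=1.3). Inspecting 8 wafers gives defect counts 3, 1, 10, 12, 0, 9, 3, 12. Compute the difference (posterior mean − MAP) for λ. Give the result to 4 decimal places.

Σ counts = 50. Posterior: Gamma(shape = 5.6+50 = 55.6, rate = 1.3+8 = 9.3).
Mode = (α−1)/β = 54.6/9.3 = 5.8710.
Mean = α/β = 55.6/9.3 = 5.9785.
Difference = 5.9785 − 5.8710 = 0.1075.
Right-skewed posterior ⇒ mode < mean.

0.1075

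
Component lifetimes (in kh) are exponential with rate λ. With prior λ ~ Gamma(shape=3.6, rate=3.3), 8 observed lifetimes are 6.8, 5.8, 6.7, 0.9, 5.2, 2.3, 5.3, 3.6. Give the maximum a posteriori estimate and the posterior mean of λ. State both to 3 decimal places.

maximum a posteriori estimate = 0.266, posterior mean = 0.291

Σ times = 36.6. Posterior: Gamma(shape = 3.6+8 = 11.6, rate = 3.3+36.6 = 39.9).
Mode = (α−1)/β = 10.6/39.9 = 0.266.
Mean = α/β = 11.6/39.9 = 0.291.
The posterior is right-skewed, so the mean exceeds the mode.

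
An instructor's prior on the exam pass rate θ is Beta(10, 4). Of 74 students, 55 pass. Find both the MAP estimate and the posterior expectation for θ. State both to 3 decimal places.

MAP = 0.744; posterior mean = 0.739

Posterior: Beta(10+55, 4+19) = Beta(65, 23).
Mode = (65−1)/(65+23−2) = 64/86 = 0.744.
Mean = 65/(65+23) = 65/88 = 0.739.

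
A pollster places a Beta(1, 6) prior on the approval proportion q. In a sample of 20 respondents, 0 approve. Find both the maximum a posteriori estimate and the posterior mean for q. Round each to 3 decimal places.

Posterior: Beta(1+0, 6+20) = Beta(1, 26).
Since α = 1 ≤ 1 and β > 1, the Beta density is monotone decreasing on [0,1]; the mode is at 0.
Mean = 1/(1+26) = 0.037.

maximum a posteriori estimate = 0.000, posterior mean = 0.037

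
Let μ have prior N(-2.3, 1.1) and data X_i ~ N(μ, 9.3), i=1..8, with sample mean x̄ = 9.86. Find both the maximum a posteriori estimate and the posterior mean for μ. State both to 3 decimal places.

Posterior for μ is Normal. Precision-weighted mean: (1/1.1·-2.3 + 8/9.3·9.86) / (1/1.1 + 8/9.3) = 3.612.
A Normal posterior is symmetric, so mode = mean.

MAP: 3.612. Posterior mean: 3.612.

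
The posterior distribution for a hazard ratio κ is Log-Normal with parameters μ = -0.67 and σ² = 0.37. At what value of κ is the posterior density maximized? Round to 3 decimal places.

Mode = exp(μ − σ²) = exp(-1.04) = 0.353.
Mean = exp(μ + σ²/2) = exp(-0.485) = 0.616.
This is the posterior mode — the MAP estimate.

0.353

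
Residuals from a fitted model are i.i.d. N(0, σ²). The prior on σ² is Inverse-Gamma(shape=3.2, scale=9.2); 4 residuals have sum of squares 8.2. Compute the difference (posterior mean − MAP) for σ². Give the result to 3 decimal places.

Posterior: Inverse-Gamma(shape = 3.2+4/2 = 5.2, scale = 9.2+8.2/2 = 13.3).
Mode = β/(α+1) = 13.3/6.2 = 2.145.
Mean = β/(α−1) = 13.3/4.2 = 3.167.
Difference = 3.167 − 2.145 = 1.022.

1.022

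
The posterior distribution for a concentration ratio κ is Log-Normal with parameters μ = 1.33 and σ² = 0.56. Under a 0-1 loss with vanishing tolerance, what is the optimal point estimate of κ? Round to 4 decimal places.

2.1598

Mode = exp(μ − σ²) = exp(0.77) = 2.1598.
Mean = exp(μ + σ²/2) = exp(1.610) = 5.0028.
This is the posterior mode — the MAP estimate.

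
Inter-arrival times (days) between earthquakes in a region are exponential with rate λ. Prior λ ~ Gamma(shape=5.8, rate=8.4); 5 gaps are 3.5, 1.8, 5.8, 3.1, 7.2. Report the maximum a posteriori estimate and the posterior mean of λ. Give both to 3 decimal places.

maximum a posteriori estimate = 0.329, posterior mean = 0.362

Σ times = 21.4. Posterior: Gamma(shape = 5.8+5 = 10.8, rate = 8.4+21.4 = 29.8).
Mode = (α−1)/β = 9.8/29.8 = 0.329.
Mean = α/β = 10.8/29.8 = 0.362.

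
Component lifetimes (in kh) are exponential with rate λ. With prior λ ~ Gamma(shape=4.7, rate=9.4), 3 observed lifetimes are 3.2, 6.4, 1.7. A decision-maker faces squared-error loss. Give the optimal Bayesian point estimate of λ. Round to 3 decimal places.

Σ times = 11.3. Posterior: Gamma(shape = 4.7+3 = 7.7, rate = 9.4+11.3 = 20.7).
Mode = (α−1)/β = 6.7/20.7 = 0.324.
Mean = α/β = 7.7/20.7 = 0.372.
Squared-error loss ⇒ the optimal estimator is the posterior mean.

0.372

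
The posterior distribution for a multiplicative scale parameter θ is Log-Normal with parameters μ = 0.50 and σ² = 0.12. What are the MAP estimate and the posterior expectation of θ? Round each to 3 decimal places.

Mode = exp(μ − σ²) = exp(0.38) = 1.462.
Mean = exp(μ + σ²/2) = exp(0.560) = 1.751.
Right-skewed posterior ⇒ mode < mean.

MAP = 1.462; posterior mean = 1.751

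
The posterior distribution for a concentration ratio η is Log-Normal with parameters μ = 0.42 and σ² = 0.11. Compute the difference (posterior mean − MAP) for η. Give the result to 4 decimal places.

Mode = exp(μ − σ²) = exp(0.31) = 1.3634.
Mean = exp(μ + σ²/2) = exp(0.475) = 1.6080.
Difference = 1.6080 − 1.3634 = 0.2446.

0.2446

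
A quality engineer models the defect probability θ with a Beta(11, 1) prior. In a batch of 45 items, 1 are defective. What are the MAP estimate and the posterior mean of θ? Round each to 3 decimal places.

MAP: 0.200. Posterior mean: 0.211.

Posterior: Beta(11+1, 1+44) = Beta(12, 45).
Mode = (12−1)/(12+45−2) = 11/55 = 0.200.
Mean = 12/(12+45) = 12/57 = 0.211.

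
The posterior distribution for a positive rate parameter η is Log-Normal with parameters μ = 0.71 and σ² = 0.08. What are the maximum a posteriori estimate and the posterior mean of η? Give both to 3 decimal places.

Mode = exp(μ − σ²) = exp(0.63) = 1.878.
Mean = exp(μ + σ²/2) = exp(0.750) = 2.117.
Mean > mode: the posterior has a right tail.

maximum a posteriori estimate = 1.878, posterior mean = 2.117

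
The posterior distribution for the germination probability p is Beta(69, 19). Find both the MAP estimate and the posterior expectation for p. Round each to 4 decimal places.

Mode = (69−1)/(69+19−2) = 68/86 = 0.7907.
Mean = 69/(69+19) = 69/88 = 0.7841.
The posterior is left-skewed, so the mode exceeds the mean.

MAP = 0.7907, posterior mean = 0.7841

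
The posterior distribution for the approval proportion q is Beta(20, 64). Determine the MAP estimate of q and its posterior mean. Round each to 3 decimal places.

Mode = (20−1)/(20+64−2) = 19/82 = 0.232.
Mean = 20/(20+64) = 20/84 = 0.238.

MAP: 0.232. Posterior mean: 0.238.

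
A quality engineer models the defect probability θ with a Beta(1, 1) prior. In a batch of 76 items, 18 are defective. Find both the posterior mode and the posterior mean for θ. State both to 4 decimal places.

Posterior: Beta(1+18, 1+58) = Beta(19, 59).
Mode = (19−1)/(19+59−2) = 18/76 = 0.2368.
Mean = 19/(19+59) = 19/78 = 0.2436.

posterior mode = 0.2368, posterior mean = 0.2436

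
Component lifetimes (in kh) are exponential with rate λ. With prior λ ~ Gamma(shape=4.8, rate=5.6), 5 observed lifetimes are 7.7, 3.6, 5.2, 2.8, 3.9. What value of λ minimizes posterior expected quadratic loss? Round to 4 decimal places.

Σ times = 23.2. Posterior: Gamma(shape = 4.8+5 = 9.8, rate = 5.6+23.2 = 28.8).
Mode = (α−1)/β = 8.8/28.8 = 0.3056.
Mean = α/β = 9.8/28.8 = 0.3403.
Quadratic loss ⇒ the optimal estimator is the posterior mean.

0.3403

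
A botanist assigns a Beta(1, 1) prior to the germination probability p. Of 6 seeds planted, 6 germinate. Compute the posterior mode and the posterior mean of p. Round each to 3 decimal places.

p_MAP = 1.000, E[p|data] = 0.875

Posterior: Beta(1+6, 1+0) = Beta(7, 1).
Since β = 1 ≤ 1 and α > 1, the Beta density is monotone increasing on [0,1]; the mode is at 1.
Mean = 7/(7+1) = 0.875.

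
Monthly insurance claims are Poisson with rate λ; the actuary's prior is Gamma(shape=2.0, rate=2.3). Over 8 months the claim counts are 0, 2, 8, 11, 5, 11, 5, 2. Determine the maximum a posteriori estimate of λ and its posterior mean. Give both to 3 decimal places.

MAP: 4.369. Posterior mean: 4.466.

Σ counts = 44. Posterior: Gamma(shape = 2.0+44 = 46.0, rate = 2.3+8 = 10.3).
Mode = (α−1)/β = 45.0/10.3 = 4.369.
Mean = α/β = 46.0/10.3 = 4.466.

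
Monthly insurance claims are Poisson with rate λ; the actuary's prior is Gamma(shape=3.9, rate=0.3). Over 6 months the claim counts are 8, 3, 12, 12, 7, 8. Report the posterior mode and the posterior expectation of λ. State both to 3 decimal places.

Σ counts = 50. Posterior: Gamma(shape = 3.9+50 = 53.9, rate = 0.3+6 = 6.3).
Mode = (α−1)/β = 52.9/6.3 = 8.397.
Mean = α/β = 53.9/6.3 = 8.556.

λ_MAP = 8.397, E[λ|data] = 8.556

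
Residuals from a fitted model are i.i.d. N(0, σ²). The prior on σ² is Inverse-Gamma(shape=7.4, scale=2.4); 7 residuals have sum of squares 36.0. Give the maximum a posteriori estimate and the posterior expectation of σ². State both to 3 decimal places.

MAP = 1.714; posterior mean = 2.061

Posterior: Inverse-Gamma(shape = 7.4+7/2 = 10.9, scale = 2.4+36.0/2 = 20.4).
Mode = β/(α+1) = 20.4/11.9 = 1.714.
Mean = β/(α−1) = 20.4/9.9 = 2.061.
The posterior is right-skewed, so the mean exceeds the mode.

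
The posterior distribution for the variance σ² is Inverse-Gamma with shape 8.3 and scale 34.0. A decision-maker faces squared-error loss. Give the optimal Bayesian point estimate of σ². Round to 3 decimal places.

4.658

Mode = β/(α+1) = 34.0/9.3 = 3.656.
Mean = β/(α−1) = 34.0/7.3 = 4.658.
Squared-error loss ⇒ the optimal estimator is the posterior mean.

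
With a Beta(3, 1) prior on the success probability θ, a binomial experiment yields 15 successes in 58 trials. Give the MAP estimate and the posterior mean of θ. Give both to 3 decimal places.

Posterior: Beta(3+15, 1+43) = Beta(18, 44).
Mode = (18−1)/(18+44−2) = 17/60 = 0.283.
Mean = 18/(18+44) = 18/62 = 0.290.

MAP = 0.283, posterior mean = 0.290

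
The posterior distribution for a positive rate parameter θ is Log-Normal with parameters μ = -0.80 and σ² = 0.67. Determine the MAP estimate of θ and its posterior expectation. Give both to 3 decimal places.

Mode = exp(μ − σ²) = exp(-1.47) = 0.230.
Mean = exp(μ + σ²/2) = exp(-0.465) = 0.628.

MAP = 0.230; posterior mean = 0.628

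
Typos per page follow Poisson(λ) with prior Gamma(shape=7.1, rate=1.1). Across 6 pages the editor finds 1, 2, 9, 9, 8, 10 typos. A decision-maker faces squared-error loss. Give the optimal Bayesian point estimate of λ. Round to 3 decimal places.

6.493

Σ counts = 39. Posterior: Gamma(shape = 7.1+39 = 46.1, rate = 1.1+6 = 7.1).
Mode = (α−1)/β = 45.1/7.1 = 6.352.
Mean = α/β = 46.1/7.1 = 6.493.
Squared-error loss ⇒ the optimal estimator is the posterior mean.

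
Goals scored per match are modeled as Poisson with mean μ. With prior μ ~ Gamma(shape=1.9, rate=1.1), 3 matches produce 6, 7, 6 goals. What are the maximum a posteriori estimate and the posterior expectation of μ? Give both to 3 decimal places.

MAP: 4.854. Posterior mean: 5.098.

Σ counts = 19. Posterior: Gamma(shape = 1.9+19 = 20.9, rate = 1.1+3 = 4.1).
Mode = (α−1)/β = 19.9/4.1 = 4.854.
Mean = α/β = 20.9/4.1 = 5.098.
The posterior is right-skewed, so the mean exceeds the mode.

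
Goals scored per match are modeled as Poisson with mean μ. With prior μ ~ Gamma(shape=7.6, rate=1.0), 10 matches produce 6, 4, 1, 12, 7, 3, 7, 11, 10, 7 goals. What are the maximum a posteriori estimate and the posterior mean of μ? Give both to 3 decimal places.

MAP: 6.782. Posterior mean: 6.873.

Σ counts = 68. Posterior: Gamma(shape = 7.6+68 = 75.6, rate = 1.0+10 = 11.0).
Mode = (α−1)/β = 74.6/11.0 = 6.782.
Mean = α/β = 75.6/11.0 = 6.873.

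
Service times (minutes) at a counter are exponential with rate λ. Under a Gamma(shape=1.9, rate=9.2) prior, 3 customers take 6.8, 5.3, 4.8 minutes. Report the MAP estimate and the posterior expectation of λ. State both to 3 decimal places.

λ_MAP = 0.149, E[λ|data] = 0.188

Σ times = 16.9. Posterior: Gamma(shape = 1.9+3 = 4.9, rate = 9.2+16.9 = 26.1).
Mode = (α−1)/β = 3.9/26.1 = 0.149.
Mean = α/β = 4.9/26.1 = 0.188.
Mean > mode: the posterior has a right tail.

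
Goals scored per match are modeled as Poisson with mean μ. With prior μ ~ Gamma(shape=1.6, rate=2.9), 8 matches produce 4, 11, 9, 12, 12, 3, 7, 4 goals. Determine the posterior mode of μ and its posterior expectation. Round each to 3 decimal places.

Σ counts = 62. Posterior: Gamma(shape = 1.6+62 = 63.6, rate = 2.9+8 = 10.9).
Mode = (α−1)/β = 62.6/10.9 = 5.743.
Mean = α/β = 63.6/10.9 = 5.835.

MAP = 5.743, posterior mean = 5.835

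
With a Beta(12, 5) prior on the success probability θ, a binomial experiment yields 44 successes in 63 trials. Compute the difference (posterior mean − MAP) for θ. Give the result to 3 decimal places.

Posterior: Beta(12+44, 5+19) = Beta(56, 24).
Mode = (56−1)/(56+24−2) = 55/78 = 0.705.
Mean = 56/(56+24) = 56/80 = 0.700.
Difference = 0.700 − 0.705 = -0.005.

-0.005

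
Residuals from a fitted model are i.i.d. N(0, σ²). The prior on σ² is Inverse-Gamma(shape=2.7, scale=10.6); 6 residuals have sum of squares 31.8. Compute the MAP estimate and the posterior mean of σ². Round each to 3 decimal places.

MAP: 3.955. Posterior mean: 5.638.

Posterior: Inverse-Gamma(shape = 2.7+6/2 = 5.7, scale = 10.6+31.8/2 = 26.5).
Mode = β/(α+1) = 26.5/6.7 = 3.955.
Mean = β/(α−1) = 26.5/4.7 = 5.638.
The mean is pulled above the mode by the posterior's right skew.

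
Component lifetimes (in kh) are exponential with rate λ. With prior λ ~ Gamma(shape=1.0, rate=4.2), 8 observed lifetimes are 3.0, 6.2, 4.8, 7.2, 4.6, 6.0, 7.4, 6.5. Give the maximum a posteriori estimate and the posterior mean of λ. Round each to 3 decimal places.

Σ times = 45.7. Posterior: Gamma(shape = 1.0+8 = 9.0, rate = 4.2+45.7 = 49.9).
Mode = (α−1)/β = 8.0/49.9 = 0.160.
Mean = α/β = 9.0/49.9 = 0.180.
The posterior is right-skewed, so the mean exceeds the mode.

maximum a posteriori estimate = 0.160, posterior mean = 0.180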